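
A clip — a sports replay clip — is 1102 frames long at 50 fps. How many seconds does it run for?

22.04 seconds

Running time = 1102 / (50) = 22.04 s.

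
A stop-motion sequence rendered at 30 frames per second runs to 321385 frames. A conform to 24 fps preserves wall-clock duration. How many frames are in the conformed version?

Frames at target rate = 321385 × (24) / (30) = 257108.

257108 frames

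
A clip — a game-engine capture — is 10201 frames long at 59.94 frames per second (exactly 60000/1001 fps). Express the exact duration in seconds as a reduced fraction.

Running time = 10201 ÷ (60000/1001) = 10201 × 1001/60000 = 10211201/60000 s.

10211201/60000 seconds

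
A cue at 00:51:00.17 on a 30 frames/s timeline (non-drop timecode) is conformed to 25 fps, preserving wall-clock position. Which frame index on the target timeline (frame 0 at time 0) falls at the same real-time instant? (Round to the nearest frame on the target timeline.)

frame 76514

Source frame index: (0×3600 + 51×60 + 0) × 30 + 17 = 91817.
Real time: 91817 / (30) = 91817/30 s.
Target frame: (91817/30) × (25) = 459085/6 ≈ 76514.167 → 76514.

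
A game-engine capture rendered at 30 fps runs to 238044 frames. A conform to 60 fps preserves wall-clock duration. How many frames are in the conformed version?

476088 frames

Target frames = source frames × (target rate / source rate) = 238044 × (60)/(30) = 238044 × 2 = 476088.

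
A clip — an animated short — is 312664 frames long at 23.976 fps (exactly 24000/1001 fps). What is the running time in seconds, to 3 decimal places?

13040.694 seconds

Running time = 312664 × 1001/24000 = 39122083/3000 s ≈ 13040.694 s.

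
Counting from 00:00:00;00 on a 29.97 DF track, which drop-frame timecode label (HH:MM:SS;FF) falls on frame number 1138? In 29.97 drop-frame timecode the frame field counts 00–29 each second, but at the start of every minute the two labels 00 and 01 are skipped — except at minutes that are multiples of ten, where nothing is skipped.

00:00:37;28

Ten DF minutes hold 17982 frames, so frame 1138 lies in block 0 (frames 0–17981) with 1138 frames into that block.
The block's first minute is 1800 frames and the rest 1798 each; 1138 frames reaches minute 0, so 0 × 18 + 0 × 2 = 0 labels have been skipped so far.
Adding those back, label number 1138 + 0 = 1138 at 30 labels/s is 37 s + 28 f = 0 h 0 min 37 s frame 28, i.e. 00:00:37;28.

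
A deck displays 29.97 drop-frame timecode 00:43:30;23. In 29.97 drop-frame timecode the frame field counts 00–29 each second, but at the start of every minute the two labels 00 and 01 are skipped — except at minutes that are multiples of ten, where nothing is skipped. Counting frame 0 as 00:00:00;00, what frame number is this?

As if non-drop at 30 labels/s: (0 × 3600 + 43 × 60 + 30) × 30 + 23 = 78323.
Minute boundaries passed: 43; those not divisible by 10: 43 − 4 = 39; dropped labels = 2 × 39 = 78.
Actual frame index = 78323 − 78 = 78245.

78245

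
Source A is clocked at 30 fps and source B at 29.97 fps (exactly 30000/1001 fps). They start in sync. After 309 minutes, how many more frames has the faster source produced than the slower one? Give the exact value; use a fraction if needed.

556200/1001 frames

309 min = 18540 s.
A emits 30 × 18540 = 556200 frames; B emits 30000/1001 × 18540 = 556200000/1001.
Difference = 556200/1001 frames (≈ 555.6444); B is behind A.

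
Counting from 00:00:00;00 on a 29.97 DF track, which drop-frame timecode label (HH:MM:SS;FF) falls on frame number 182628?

Each 10-minute DF block holds 10 × 60 × 30 − 9 × 2 = 17982 frames. 182628 ÷ 17982 → 10 full blocks, remainder 2808.
Within the partial block the first minute is 1800 frames and each further minute 1798, so 1 further minute boundary passed. Total skipped labels = 18 × 10 + 2 × 1 = 182.
Non-drop label index = 182628 + 182 = 182810; at 30 labels/s that is 01:41:33:20, i.e. DF 01:41:33;20.

01:41:33;20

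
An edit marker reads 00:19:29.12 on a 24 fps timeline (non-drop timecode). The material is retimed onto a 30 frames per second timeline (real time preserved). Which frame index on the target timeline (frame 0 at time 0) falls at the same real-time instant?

Source frame index: (0×3600 + 19×60 + 29) × 24 + 12 = 28068.
Real time: 28068 / (24) = 2339/2 s.
Target frame: (2339/2) × (30) = 35085.

frame 35085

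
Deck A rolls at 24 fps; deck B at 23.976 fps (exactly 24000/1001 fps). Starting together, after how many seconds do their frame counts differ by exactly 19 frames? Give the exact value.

19019/24 seconds

The gap grows by |24000/1001 − 24| = 24/1001 frames per second.
Time for a 19-frame gap: 19 ÷ (24/1001) = 19019/24 s.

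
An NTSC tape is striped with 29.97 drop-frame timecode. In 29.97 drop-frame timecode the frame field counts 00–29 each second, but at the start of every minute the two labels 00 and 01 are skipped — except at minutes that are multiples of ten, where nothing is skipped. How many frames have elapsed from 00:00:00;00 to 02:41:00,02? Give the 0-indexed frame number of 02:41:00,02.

289512

As if non-drop at 30 labels/s: (2 × 3600 + 41 × 60 + 0) × 30 + 2 = 289802.
Minute boundaries passed: 161; those not divisible by 10: 161 − 16 = 145; dropped labels = 2 × 145 = 290.
Actual frame index = 289802 − 290 = 289512.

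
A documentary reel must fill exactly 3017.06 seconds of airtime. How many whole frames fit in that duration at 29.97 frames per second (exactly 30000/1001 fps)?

90421 frames

Frames = 3017.06 × 30000/1001 = 90511800/1001 ≈ 90421.3786.
Complete frames: 90421.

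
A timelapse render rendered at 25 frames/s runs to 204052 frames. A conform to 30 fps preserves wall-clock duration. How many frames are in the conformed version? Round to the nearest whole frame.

244862 frames

Frames at target rate = 204052 × (30) / (25) = 1224312/5 ≈ 244862.400.
Nearest whole frame: 244862.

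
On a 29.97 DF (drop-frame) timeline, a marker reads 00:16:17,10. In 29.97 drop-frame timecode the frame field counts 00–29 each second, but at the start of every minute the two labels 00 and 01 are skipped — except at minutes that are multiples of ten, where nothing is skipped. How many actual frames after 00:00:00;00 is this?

As if non-drop at 30 labels/s: (0 × 3600 + 16 × 60 + 17) × 30 + 10 = 29320.
Minute boundaries passed: 16; those not divisible by 10: 16 − 1 = 15; dropped labels = 2 × 15 = 30.
Actual frame index = 29320 − 30 = 29290.

29290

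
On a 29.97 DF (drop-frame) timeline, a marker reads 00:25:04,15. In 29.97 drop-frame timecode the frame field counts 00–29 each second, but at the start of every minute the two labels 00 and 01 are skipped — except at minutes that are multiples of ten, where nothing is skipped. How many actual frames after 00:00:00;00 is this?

Complete 10-minute blocks: 2, each 17982 frames → 35964.
Remaining 5 whole minutes in the current block: 1800 + 4 × 1798 = 8992 frames.
Within the current minute: 4 × 30 + 15 − 2 = 133 (labels ;00/;01 skipped at this minute). Total = 35964 + 8992 + 133 = 45089.

45089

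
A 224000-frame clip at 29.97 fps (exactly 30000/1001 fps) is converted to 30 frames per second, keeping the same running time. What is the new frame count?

Target frames = source frames × (target rate / source rate) = 224000 × (30)/(30000/1001) = 224000 × 1001/1000 = 224224.

224224 frames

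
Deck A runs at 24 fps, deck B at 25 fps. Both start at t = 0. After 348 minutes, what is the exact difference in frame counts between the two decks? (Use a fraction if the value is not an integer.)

20880 frames

348 min = 20880 s.
A emits 24 × 20880 = 501120 frames; B emits 25 × 20880 = 522000.
Difference = 20880 frames; B is ahead of A.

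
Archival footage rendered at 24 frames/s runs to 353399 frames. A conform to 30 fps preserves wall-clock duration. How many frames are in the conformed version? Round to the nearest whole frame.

441749 frames

Frames at target rate = 353399 × (30) / (24) = 1766995/4 ≈ 441748.750.
Nearest whole frame: 441749.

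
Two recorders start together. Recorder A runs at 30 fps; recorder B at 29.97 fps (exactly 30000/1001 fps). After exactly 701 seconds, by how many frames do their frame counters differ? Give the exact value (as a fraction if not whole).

21030/1001 frames

A emits 30 × 701 = 21030 frames; B emits 30000/1001 × 701 = 21030000/1001.
Difference = 21030/1001 frames (≈ 21.0090); B is behind A.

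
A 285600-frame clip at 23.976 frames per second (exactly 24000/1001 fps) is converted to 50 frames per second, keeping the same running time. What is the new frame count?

Target frames = source frames × (target rate / source rate) = 285600 × (50)/(24000/1001) = 285600 × 1001/480 = 595595.

595595 frames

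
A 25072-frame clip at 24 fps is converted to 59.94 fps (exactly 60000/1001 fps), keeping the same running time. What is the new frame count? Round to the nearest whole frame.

Frames at target rate = 25072 × (60000/1001) / (24) = 62680000/1001 ≈ 62617.383.
Nearest whole frame: 62617.

62617 frames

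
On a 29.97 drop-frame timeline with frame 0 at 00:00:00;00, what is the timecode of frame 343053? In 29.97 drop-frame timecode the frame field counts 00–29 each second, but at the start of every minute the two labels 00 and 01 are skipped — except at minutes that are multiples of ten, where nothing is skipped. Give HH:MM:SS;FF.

Each 10-minute DF block holds 10 × 60 × 30 − 9 × 2 = 17982 frames. 343053 ÷ 17982 → 19 full blocks, remainder 1395.
Within the partial block the first minute is 1800 frames and each further minute 1798, so 0 further minute boundaries passed. Total skipped labels = 18 × 19 + 2 × 0 = 342.
Non-drop label index = 343053 + 342 = 343395; at 30 labels/s that is 03:10:46:15, i.e. DF 03:10:46;15.

03:10:46;15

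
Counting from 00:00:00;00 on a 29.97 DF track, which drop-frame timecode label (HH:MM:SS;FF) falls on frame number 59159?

Ten DF minutes hold 17982 frames, so frame 59159 lies in block 3 (frames 53946–71927) with 5213 frames into that block.
The block's first minute is 1800 frames and the rest 1798 each; 5213 frames reaches minute 2, so 3 × 18 + 2 × 2 = 58 labels have been skipped so far.
Adding those back, label number 59159 + 58 = 59217 at 30 labels/s is 1973 s + 27 f = 0 h 32 min 53 s frame 27, i.e. 00:32:53;27.

00:32:53;27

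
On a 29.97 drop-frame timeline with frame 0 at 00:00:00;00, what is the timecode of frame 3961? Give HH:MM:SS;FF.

Each 10-minute DF block holds 10 × 60 × 30 − 9 × 2 = 17982 frames. 3961 ÷ 17982 → 0 full blocks, remainder 3961.
Within the partial block the first minute is 1800 frames and each further minute 1798, so 2 further minute boundaries passed. Total skipped labels = 18 × 0 + 2 × 2 = 4.
Non-drop label index = 3961 + 4 = 3965; at 30 labels/s that is 00:02:12:05, i.e. DF 00:02:12;05.

00:02:12;05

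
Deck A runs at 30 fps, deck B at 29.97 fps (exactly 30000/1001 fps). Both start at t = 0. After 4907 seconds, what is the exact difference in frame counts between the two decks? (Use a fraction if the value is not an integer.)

21030/143 frames

A emits 30 × 4907 = 147210 frames; B emits 30000/1001 × 4907 = 21030000/143.
Difference = 21030/143 frames (≈ 147.0629); B is behind A.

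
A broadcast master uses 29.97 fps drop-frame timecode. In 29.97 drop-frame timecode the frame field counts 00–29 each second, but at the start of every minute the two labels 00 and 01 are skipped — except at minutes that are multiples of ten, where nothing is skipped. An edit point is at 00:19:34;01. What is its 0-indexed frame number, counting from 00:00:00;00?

As if non-drop at 30 labels/s: (0 × 3600 + 19 × 60 + 34) × 30 + 1 = 35221.
Minute boundaries passed: 19; those not divisible by 10: 19 − 1 = 18; dropped labels = 2 × 18 = 36.
Actual frame index = 35221 − 36 = 35185.

35185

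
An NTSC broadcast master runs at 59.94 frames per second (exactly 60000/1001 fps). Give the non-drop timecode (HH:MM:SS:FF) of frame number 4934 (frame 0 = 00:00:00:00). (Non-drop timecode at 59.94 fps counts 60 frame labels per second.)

00:01:22:14

4934 ÷ 60 = 82 full seconds, remainder 14 frames.
82 s = 0 h 1 min 22 s.
Timecode: 00:01:22:14.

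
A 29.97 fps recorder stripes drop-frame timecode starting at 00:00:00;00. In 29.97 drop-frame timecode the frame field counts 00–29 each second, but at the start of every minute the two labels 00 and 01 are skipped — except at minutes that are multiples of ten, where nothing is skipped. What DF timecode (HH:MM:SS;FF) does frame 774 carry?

Ten DF minutes hold 17982 frames, so frame 774 lies in block 0 (frames 0–17981) with 774 frames into that block.
The block's first minute is 1800 frames and the rest 1798 each; 774 frames reaches minute 0, so 0 × 18 + 0 × 2 = 0 labels have been skipped so far.
Adding those back, label number 774 + 0 = 774 at 30 labels/s is 25 s + 24 f = 0 h 0 min 25 s frame 24, i.e. 00:00:25;24.

00:00:25;24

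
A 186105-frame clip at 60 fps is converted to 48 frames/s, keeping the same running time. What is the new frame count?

Target frames = source frames × (target rate / source rate) = 186105 × (48)/(60) = 186105 × 4/5 = 148884.

148884 frames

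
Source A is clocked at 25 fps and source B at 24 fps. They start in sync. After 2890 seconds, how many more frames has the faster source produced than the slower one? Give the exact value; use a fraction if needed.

A emits 25 × 2890 = 72250 frames; B emits 24 × 2890 = 69360.
Difference = 2890 frames; B is behind A.

2890 frames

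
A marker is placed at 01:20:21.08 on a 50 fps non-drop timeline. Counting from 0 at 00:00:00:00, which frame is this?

241058

Total seconds to the label: (1 × 3600 + 20 × 60 + 21) = 4821.
Frame index = 4821 × 50 + 8 = 241058.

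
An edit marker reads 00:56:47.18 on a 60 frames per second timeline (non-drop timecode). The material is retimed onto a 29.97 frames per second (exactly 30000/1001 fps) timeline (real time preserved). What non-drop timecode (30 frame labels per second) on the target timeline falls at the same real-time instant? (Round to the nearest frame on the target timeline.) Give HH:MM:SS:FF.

00:56:43:27

Source frame index: (0×3600 + 56×60 + 47) × 60 + 18 = 204438.
Real time: 204438 / (60) = 34073/10 s.
Target frame: (34073/10) × (30000/1001) = 7863000/77 ≈ 102116.883 → 102117.
At 30 labels/s: frame 102117 → 00:56:43:27.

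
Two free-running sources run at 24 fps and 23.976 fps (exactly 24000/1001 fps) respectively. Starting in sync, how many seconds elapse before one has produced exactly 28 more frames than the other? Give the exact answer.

7007/6 seconds

The gap grows by |24000/1001 − 24| = 24/1001 frames per second.
Time for a 28-frame gap: 28 ÷ (24/1001) = 7007/6 s.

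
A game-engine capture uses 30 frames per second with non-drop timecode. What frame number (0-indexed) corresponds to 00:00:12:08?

Total seconds to the label: (0 × 3600 + 0 × 60 + 12) = 12.
Frame index = 12 × 30 + 8 = 368.

frame 368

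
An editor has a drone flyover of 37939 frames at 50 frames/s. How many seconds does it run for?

Running time = 37939 / (50) = 758.78 s.

758.78 seconds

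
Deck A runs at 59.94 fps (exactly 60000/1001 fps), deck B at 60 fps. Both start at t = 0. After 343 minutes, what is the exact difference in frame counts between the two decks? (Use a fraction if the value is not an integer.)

176400/143 frames

343 min = 20580 s.
A emits 60000/1001 × 20580 = 176400000/143 frames; B emits 60 × 20580 = 1234800.
Difference = 176400/143 frames (≈ 1233.5664); B is ahead of A.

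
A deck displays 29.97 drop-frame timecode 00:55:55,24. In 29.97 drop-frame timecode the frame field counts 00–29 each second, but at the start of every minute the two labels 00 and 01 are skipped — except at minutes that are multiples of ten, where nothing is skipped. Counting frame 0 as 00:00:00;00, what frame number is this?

Complete 10-minute blocks: 5, each 17982 frames → 89910.
Remaining 5 whole minutes in the current block: 1800 + 4 × 1798 = 8992 frames.
Within the current minute: 55 × 30 + 24 − 2 = 1672 (labels ;00/;01 skipped at this minute). Total = 89910 + 8992 + 1672 = 100574.

100574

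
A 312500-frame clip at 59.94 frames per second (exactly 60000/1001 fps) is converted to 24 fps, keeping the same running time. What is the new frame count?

125125 frames

Target frames = source frames × (target rate / source rate) = 312500 × (24)/(60000/1001) = 312500 × 1001/2500 = 125125.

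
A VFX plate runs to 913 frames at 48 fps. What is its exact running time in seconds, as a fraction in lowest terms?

913/48 seconds

Running time = 913 ÷ (48) = 913 × 1/48 = 913/48 s.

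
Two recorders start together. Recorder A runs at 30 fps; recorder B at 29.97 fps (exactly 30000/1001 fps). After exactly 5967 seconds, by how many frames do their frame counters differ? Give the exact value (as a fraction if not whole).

13770/77 frames

A emits 30 × 5967 = 179010 frames; B emits 30000/1001 × 5967 = 13770000/77.
Difference = 13770/77 frames (≈ 178.8312); B is behind A.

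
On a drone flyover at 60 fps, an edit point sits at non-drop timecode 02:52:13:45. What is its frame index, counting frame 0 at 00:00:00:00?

Total seconds to the label: (2 × 3600 + 52 × 60 + 13) = 10333.
Frame index = 10333 × 60 + 45 = 620025.

frame 620025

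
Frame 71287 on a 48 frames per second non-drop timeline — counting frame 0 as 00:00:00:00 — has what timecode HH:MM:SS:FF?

00:24:45:07

71287 ÷ 48 = 1485 full seconds, remainder 7 frames.
1485 s = 0 h 24 min 45 s.
Timecode: 00:24:45:07.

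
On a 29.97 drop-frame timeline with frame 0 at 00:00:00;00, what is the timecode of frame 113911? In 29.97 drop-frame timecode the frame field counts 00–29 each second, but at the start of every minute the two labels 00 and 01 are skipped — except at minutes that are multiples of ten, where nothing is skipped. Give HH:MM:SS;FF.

Each 10-minute DF block holds 10 × 60 × 30 − 9 × 2 = 17982 frames. 113911 ÷ 17982 → 6 full blocks, remainder 6019.
Within the partial block the first minute is 1800 frames and each further minute 1798, so 3 further minute boundaries passed. Total skipped labels = 18 × 6 + 2 × 3 = 114.
Non-drop label index = 113911 + 114 = 114025; at 30 labels/s that is 01:03:20:25, i.e. DF 01:03:20;25.

01:03:20;25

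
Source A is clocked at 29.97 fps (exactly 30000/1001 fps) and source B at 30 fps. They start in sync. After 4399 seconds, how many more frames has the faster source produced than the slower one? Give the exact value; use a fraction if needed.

131970/1001 frames

A emits 30000/1001 × 4399 = 131970000/1001 frames; B emits 30 × 4399 = 131970.
Difference = 131970/1001 frames (≈ 131.8382); B is ahead of A.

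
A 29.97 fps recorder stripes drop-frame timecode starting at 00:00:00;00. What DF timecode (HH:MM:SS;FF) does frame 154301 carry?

Each 10-minute DF block holds 10 × 60 × 30 − 9 × 2 = 17982 frames. 154301 ÷ 17982 → 8 full blocks, remainder 10445.
Within the partial block the first minute is 1800 frames and each further minute 1798, so 5 further minute boundaries passed. Total skipped labels = 18 × 8 + 2 × 5 = 154.
Non-drop label index = 154301 + 154 = 154455; at 30 labels/s that is 01:25:48:15, i.e. DF 01:25:48;15.

01:25:48;15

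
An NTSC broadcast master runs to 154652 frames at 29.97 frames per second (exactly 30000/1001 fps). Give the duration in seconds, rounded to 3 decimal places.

Running time = 154652 × 1001/30000 = 38701663/7500 s ≈ 5160.222 s.

5160.222 seconds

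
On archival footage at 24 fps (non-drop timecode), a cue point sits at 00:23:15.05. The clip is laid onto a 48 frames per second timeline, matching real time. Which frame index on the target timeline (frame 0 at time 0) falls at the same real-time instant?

frame 66970

Source frame index: (0×3600 + 23×60 + 15) × 24 + 5 = 33485.
Real time: 33485 / (24) = 33485/24 s.
Target frame: (33485/24) × (48) = 66970.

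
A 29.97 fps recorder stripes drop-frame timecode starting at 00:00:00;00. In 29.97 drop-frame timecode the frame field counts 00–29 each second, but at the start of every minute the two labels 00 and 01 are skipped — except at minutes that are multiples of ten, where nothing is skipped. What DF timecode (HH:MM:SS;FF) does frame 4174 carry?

00:02:19;08

Ten DF minutes hold 17982 frames, so frame 4174 lies in block 0 (frames 0–17981) with 4174 frames into that block.
The block's first minute is 1800 frames and the rest 1798 each; 4174 frames reaches minute 2, so 0 × 18 + 2 × 2 = 4 labels have been skipped so far.
Adding those back, label number 4174 + 4 = 4178 at 30 labels/s is 139 s + 8 f = 0 h 2 min 19 s frame 8, i.e. 00:02:19;08.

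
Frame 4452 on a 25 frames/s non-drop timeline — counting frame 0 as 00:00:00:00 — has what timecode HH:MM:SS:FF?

00:02:58:02

4452 ÷ 25 = 178 full seconds, remainder 2 frames.
178 s = 0 h 2 min 58 s.
Timecode: 00:02:58:02.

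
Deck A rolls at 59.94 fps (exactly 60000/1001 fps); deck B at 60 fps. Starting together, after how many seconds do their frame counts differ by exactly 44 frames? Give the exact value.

11011/15 seconds

The gap grows by |60 − 60000/1001| = 60/1001 frames per second.
Time for a 44-frame gap: 44 ÷ (60/1001) = 11011/15 s.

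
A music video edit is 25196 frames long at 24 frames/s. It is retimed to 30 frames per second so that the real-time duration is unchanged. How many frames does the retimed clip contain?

31495 frames

Target frames = source frames × (target rate / source rate) = 25196 × (30)/(24) = 25196 × 5/4 = 31495.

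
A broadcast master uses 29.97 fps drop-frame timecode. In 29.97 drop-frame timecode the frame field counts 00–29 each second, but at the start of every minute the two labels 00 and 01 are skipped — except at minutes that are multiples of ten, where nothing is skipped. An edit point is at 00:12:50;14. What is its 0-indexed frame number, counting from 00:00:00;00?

As if non-drop at 30 labels/s: (0 × 3600 + 12 × 60 + 50) × 30 + 14 = 23114.
Minute boundaries passed: 12; those not divisible by 10: 12 − 1 = 11; dropped labels = 2 × 11 = 22.
Actual frame index = 23114 − 22 = 23092.

23092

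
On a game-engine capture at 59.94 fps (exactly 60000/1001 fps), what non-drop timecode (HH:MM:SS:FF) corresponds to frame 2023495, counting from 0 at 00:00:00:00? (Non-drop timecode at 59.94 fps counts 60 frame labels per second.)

2023495 ÷ 60 = 33724 full seconds, remainder 55 frames.
33724 s = 9 h 22 min 4 s.
Timecode: 09:22:04:55.

09:22:04:55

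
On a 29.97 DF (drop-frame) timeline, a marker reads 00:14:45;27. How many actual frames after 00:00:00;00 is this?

26551

As if non-drop at 30 labels/s: (0 × 3600 + 14 × 60 + 45) × 30 + 27 = 26577.
Minute boundaries passed: 14; those not divisible by 10: 14 − 1 = 13; dropped labels = 2 × 13 = 26.
Actual frame index = 26577 − 26 = 26551.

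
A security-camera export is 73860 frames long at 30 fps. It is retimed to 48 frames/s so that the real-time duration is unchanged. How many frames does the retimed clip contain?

118176 frames

Target frames = source frames × (target rate / source rate) = 73860 × (48)/(30) = 73860 × 8/5 = 118176.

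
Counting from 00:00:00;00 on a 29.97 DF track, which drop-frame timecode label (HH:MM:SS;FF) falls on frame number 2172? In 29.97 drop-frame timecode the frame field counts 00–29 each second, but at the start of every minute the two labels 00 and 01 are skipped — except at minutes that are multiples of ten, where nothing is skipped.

00:01:12;14

Each 10-minute DF block holds 10 × 60 × 30 − 9 × 2 = 17982 frames. 2172 ÷ 17982 → 0 full blocks, remainder 2172.
Within the partial block the first minute is 1800 frames and each further minute 1798, so 1 further minute boundary passed. Total skipped labels = 18 × 0 + 2 × 1 = 2.
Non-drop label index = 2172 + 2 = 2174; at 30 labels/s that is 00:01:12:14, i.e. DF 00:01:12;14.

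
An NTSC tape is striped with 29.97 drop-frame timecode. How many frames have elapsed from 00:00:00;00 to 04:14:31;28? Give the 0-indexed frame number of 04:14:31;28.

457700

As if non-drop at 30 labels/s: (4 × 3600 + 14 × 60 + 31) × 30 + 28 = 458158.
Minute boundaries passed: 254; those not divisible by 10: 254 − 25 = 229; dropped labels = 2 × 229 = 458.
Actual frame index = 458158 − 458 = 457700.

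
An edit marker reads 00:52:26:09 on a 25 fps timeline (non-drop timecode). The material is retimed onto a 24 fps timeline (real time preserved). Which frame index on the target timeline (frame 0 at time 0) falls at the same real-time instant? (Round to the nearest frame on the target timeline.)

Source frame index: (0×3600 + 52×60 + 26) × 25 + 9 = 78659.
Real time: 78659 / (25) = 78659/25 s.
Target frame: (78659/25) × (24) = 1887816/25 ≈ 75512.640 → 75513.

frame 75513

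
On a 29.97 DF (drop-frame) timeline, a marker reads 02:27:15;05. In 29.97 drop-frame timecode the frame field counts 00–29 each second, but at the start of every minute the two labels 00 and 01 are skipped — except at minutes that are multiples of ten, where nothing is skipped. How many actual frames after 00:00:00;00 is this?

As if non-drop at 30 labels/s: (2 × 3600 + 27 × 60 + 15) × 30 + 5 = 265055.
Minute boundaries passed: 147; those not divisible by 10: 147 − 14 = 133; dropped labels = 2 × 133 = 266.
Actual frame index = 265055 − 266 = 264789.

264789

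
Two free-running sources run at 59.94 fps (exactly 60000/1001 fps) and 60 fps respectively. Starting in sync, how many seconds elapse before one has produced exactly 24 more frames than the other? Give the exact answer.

The gap grows by |60 − 60000/1001| = 60/1001 frames per second.
Time for a 24-frame gap: 24 ÷ (60/1001) = 400.4 s.

400.4 seconds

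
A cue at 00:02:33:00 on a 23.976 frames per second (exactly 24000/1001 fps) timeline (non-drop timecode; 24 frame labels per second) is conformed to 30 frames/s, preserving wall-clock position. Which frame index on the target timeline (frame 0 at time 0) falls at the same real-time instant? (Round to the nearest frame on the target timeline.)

Source frame index: (0×3600 + 2×60 + 33) × 24 + 0 = 3672.
Real time: 3672 / (24000/1001) = 153153/1000 s.
Target frame: (153153/1000) × (30) = 459459/100 ≈ 4594.590 → 4595.

frame 4595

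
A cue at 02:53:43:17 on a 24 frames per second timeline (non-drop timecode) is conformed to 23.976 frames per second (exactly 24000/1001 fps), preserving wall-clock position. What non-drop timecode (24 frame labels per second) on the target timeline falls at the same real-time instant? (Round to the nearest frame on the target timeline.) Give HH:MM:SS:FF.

Source frame index: (2×3600 + 53×60 + 43) × 24 + 17 = 250169.
Real time: 250169 / (24) = 250169/24 s.
Target frame: (250169/24) × (24000/1001) = 250169000/1001 ≈ 249919.081 → 249919.
At 24 labels/s: frame 249919 → 02:53:33:07.

02:53:33:07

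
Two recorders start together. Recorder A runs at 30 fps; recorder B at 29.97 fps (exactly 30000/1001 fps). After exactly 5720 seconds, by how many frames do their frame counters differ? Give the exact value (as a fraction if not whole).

1200/7 frames

A emits 30 × 5720 = 171600 frames; B emits 30000/1001 × 5720 = 1200000/7.
Difference = 1200/7 frames (≈ 171.4286); B is behind A.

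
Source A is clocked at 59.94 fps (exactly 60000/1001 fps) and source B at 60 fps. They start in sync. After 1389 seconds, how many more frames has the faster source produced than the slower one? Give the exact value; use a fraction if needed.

83340/1001 frames

A emits 60000/1001 × 1389 = 83340000/1001 frames; B emits 60 × 1389 = 83340.
Difference = 83340/1001 frames (≈ 83.2567); B is ahead of A.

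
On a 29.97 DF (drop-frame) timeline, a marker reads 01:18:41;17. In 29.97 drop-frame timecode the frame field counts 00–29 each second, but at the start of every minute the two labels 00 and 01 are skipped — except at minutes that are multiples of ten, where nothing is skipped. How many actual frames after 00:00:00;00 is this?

141505

Complete 10-minute blocks: 7, each 17982 frames → 125874.
Remaining 8 whole minutes in the current block: 1800 + 7 × 1798 = 14386 frames.
Within the current minute: 41 × 30 + 17 − 2 = 1245 (labels ;00/;01 skipped at this minute). Total = 125874 + 14386 + 1245 = 141505.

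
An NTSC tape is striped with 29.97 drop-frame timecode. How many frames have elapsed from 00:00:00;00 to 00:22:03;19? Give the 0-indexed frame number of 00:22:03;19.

39669

Complete 10-minute blocks: 2, each 17982 frames → 35964.
Remaining 2 whole minutes in the current block: 1800 + 1 × 1798 = 3598 frames.
Within the current minute: 3 × 30 + 19 − 2 = 107 (labels ;00/;01 skipped at this minute). Total = 35964 + 3598 + 107 = 39669.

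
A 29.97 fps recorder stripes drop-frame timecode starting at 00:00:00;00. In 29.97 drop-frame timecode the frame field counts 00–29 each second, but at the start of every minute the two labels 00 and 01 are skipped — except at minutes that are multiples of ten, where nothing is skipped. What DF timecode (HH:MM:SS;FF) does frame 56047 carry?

Ten DF minutes hold 17982 frames, so frame 56047 lies in block 3 (frames 53946–71927) with 2101 frames into that block.
The block's first minute is 1800 frames and the rest 1798 each; 2101 frames reaches minute 1, so 3 × 18 + 1 × 2 = 56 labels have been skipped so far.
Adding those back, label number 56047 + 56 = 56103 at 30 labels/s is 1870 s + 3 f = 0 h 31 min 10 s frame 3, i.e. 00:31:10;03.

00:31:10;03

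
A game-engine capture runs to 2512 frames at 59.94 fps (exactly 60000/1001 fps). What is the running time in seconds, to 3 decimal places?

41.909 seconds

Running time = 2512 × 1001/60000 = 157157/3750 s ≈ 41.909 s.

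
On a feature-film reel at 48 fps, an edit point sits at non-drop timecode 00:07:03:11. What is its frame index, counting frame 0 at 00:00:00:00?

Total seconds to the label: (0 × 3600 + 7 × 60 + 3) = 423.
Frame index = 423 × 48 + 11 = 20315.

frame 20315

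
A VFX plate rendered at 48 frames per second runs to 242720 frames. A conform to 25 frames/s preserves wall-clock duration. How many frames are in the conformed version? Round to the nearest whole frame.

126417 frames

Frames at target rate = 242720 × (25) / (48) = 379250/3 ≈ 126416.667.
Nearest whole frame: 126417.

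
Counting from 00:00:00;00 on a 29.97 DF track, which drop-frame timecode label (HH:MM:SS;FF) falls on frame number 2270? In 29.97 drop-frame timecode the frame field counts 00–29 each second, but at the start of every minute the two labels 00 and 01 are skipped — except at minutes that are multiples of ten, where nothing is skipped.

00:01:15;22

Ten DF minutes hold 17982 frames, so frame 2270 lies in block 0 (frames 0–17981) with 2270 frames into that block.
The block's first minute is 1800 frames and the rest 1798 each; 2270 frames reaches minute 1, so 0 × 18 + 1 × 2 = 2 labels have been skipped so far.
Adding those back, label number 2270 + 2 = 2272 at 30 labels/s is 75 s + 22 f = 0 h 1 min 15 s frame 22, i.e. 00:01:15;22.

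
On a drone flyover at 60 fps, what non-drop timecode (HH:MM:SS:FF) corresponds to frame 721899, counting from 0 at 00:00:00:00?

721899 ÷ 60 = 12031 full seconds, remainder 39 frames.
12031 s = 3 h 20 min 31 s.
Timecode: 03:20:31:39.

03:20:31:39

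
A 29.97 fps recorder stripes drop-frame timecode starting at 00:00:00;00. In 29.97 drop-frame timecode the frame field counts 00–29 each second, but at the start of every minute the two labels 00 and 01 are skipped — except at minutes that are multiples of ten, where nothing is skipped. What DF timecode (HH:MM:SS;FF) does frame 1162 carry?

00:00:38;22

Each 10-minute DF block holds 10 × 60 × 30 − 9 × 2 = 17982 frames. 1162 ÷ 17982 → 0 full blocks, remainder 1162.
Within the partial block the first minute is 1800 frames and each further minute 1798, so 0 further minute boundaries passed. Total skipped labels = 18 × 0 + 2 × 0 = 0.
Non-drop label index = 1162 + 0 = 1162; at 30 labels/s that is 00:00:38:22, i.e. DF 00:00:38;22.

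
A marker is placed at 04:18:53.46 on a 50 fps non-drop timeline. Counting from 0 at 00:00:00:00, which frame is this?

frame 776696

Total seconds to the label: (4 × 3600 + 18 × 60 + 53) = 15533.
Frame index = 15533 × 50 + 46 = 776696.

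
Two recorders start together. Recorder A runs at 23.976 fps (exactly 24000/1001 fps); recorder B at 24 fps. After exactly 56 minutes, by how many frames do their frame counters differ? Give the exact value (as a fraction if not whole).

56 min = 3360 s.
A emits 24000/1001 × 3360 = 11520000/143 frames; B emits 24 × 3360 = 80640.
Difference = 11520/143 frames (≈ 80.5594); B is ahead of A.

11520/143 frames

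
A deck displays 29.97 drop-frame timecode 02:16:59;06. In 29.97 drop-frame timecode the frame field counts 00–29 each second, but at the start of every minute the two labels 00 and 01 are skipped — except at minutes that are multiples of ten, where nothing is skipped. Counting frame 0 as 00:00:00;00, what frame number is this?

246330

As if non-drop at 30 labels/s: (2 × 3600 + 16 × 60 + 59) × 30 + 6 = 246576.
Minute boundaries passed: 136; those not divisible by 10: 136 − 13 = 123; dropped labels = 2 × 123 = 246.
Actual frame index = 246576 − 246 = 246330.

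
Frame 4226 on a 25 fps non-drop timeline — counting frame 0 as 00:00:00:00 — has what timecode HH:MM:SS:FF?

4226 ÷ 25 = 169 full seconds, remainder 1 frame.
169 s = 0 h 2 min 49 s.
Timecode: 00:02:49:01.

00:02:49:01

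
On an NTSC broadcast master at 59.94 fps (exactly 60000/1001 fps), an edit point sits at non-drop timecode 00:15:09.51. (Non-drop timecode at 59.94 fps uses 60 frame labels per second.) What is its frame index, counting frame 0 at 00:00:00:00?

54591

Total seconds to the label: (0 × 3600 + 15 × 60 + 9) = 909.
Frame index = 909 × 60 + 51 = 54591.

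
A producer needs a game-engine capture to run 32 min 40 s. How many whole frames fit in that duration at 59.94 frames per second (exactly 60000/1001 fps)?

117482 frames

32 min 40 s = 1960 s.
Frames = 1960 × 60000/1001 = 16800000/143 ≈ 117482.5175.
Complete frames: 117482.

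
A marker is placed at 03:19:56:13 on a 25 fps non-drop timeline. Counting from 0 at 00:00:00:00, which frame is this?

299913

Total seconds to the label: (3 × 3600 + 19 × 60 + 56) = 11996.
Frame index = 11996 × 25 + 13 = 299913.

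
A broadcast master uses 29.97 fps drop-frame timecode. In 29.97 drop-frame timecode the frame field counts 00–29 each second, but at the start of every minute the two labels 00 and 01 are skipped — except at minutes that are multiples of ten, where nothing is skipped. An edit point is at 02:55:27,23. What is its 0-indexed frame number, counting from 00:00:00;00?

315517

Complete 10-minute blocks: 17, each 17982 frames → 305694.
Remaining 5 whole minutes in the current block: 1800 + 4 × 1798 = 8992 frames.
Within the current minute: 27 × 30 + 23 − 2 = 831 (labels ;00/;01 skipped at this minute). Total = 305694 + 8992 + 831 = 315517.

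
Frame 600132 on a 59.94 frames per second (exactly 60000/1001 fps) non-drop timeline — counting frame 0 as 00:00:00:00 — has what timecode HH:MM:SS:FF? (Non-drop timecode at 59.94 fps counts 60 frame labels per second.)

02:46:42:12

600132 ÷ 60 = 10002 full seconds, remainder 12 frames.
10002 s = 2 h 46 min 42 s.
Timecode: 02:46:42:12.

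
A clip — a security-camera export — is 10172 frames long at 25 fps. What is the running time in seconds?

Running time = 10172 / (25) = 406.88 s.

406.88 seconds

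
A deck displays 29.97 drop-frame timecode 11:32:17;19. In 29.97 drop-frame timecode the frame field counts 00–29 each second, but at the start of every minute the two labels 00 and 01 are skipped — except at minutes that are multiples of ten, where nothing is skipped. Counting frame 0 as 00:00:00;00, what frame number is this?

As if non-drop at 30 labels/s: (11 × 3600 + 32 × 60 + 17) × 30 + 19 = 1246129.
Minute boundaries passed: 692; those not divisible by 10: 692 − 69 = 623; dropped labels = 2 × 623 = 1246.
Actual frame index = 1246129 − 1246 = 1244883.

1244883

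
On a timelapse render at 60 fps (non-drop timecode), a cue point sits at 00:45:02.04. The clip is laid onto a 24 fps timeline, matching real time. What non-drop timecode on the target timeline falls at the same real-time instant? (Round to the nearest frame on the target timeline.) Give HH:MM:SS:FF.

Source frame index: (0×3600 + 45×60 + 2) × 60 + 4 = 162124.
Real time: 162124 / (60) = 40531/15 s.
Target frame: (40531/15) × (24) = 324248/5 ≈ 64849.600 → 64850.
At 24 labels/s: frame 64850 → 00:45:02:02.

00:45:02:02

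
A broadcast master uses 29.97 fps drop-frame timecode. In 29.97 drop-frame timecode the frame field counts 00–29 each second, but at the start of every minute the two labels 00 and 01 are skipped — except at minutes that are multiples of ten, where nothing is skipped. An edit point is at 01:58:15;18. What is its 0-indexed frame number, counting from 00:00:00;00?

As if non-drop at 30 labels/s: (1 × 3600 + 58 × 60 + 15) × 30 + 18 = 212868.
Minute boundaries passed: 118; those not divisible by 10: 118 − 11 = 107; dropped labels = 2 × 107 = 214.
Actual frame index = 212868 − 214 = 212654.

212654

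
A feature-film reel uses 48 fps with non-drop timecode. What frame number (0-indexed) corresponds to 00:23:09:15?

66687

Total seconds to the label: (0 × 3600 + 23 × 60 + 9) = 1389.
Frame index = 1389 × 48 + 15 = 66687.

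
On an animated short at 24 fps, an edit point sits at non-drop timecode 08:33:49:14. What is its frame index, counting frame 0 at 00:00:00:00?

Total seconds to the label: (8 × 3600 + 33 × 60 + 49) = 30829.
Frame index = 30829 × 24 + 14 = 739910.

frame 739910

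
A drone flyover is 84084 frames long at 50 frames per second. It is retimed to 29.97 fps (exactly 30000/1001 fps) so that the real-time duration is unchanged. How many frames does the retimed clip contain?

Target frames = source frames × (target rate / source rate) = 84084 × (30000/1001)/(50) = 84084 × 600/1001 = 50400.

50400 frames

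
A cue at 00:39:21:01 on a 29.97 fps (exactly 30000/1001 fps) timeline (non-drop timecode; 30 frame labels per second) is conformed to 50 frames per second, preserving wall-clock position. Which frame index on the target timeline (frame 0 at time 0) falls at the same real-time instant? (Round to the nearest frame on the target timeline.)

Source frame index: (0×3600 + 39×60 + 21) × 30 + 1 = 70831.
Real time: 70831 / (30000/1001) = 70901831/30000 s.
Target frame: (70901831/30000) × (50) = 70901831/600 ≈ 118169.718 → 118170.

frame 118170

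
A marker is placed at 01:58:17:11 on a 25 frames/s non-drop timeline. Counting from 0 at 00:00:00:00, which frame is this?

frame 177436

Total seconds to the label: (1 × 3600 + 58 × 60 + 17) = 7097.
Frame index = 7097 × 25 + 11 = 177436.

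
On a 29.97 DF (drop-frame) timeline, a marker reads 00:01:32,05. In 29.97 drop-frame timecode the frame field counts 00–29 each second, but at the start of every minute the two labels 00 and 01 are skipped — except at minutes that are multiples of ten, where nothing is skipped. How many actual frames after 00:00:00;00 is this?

Complete 10-minute blocks: 0, each 17982 frames → 0.
Remaining 1 whole minute in the current block: 1800 + 0 × 1798 = 1800 frames.
Within the current minute: 32 × 30 + 5 − 2 = 963 (labels ;00/;01 skipped at this minute). Total = 0 + 1800 + 963 = 2763.

2763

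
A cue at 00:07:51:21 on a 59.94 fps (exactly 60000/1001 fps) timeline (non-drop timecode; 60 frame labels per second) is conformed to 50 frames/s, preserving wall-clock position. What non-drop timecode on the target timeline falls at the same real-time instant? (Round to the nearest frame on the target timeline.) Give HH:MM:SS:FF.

Source frame index: (0×3600 + 7×60 + 51) × 60 + 21 = 28281.
Real time: 28281 / (60000/1001) = 9436427/20000 s.
Target frame: (9436427/20000) × (50) = 9436427/400 ≈ 23591.068 → 23591.
At 50 labels/s: frame 23591 → 00:07:51:41.

00:07:51:41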